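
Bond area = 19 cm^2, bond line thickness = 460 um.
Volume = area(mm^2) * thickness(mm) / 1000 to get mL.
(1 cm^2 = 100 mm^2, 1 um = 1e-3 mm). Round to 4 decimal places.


area_mm2 = 19 * 100 = 1900
blt_mm = 460 * 1e-3 = 0.46
vol_mm3 = 1900 * 0.46 = 874.0
vol_mL = 874.0 / 1000 = 0.8740 mL

0.8740


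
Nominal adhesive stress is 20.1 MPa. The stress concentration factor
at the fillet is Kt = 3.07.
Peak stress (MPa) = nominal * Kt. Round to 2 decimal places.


Peak = 20.1 * 3.07 = 61.71 MPa

61.71


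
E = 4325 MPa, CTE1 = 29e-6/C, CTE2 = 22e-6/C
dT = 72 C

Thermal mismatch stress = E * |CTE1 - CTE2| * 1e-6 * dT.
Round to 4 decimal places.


= 4325 * 7e-6 * 72
= 2.1798 MPa

2.1798


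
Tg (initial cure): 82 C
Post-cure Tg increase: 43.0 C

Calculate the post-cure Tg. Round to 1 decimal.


Post-cure Tg = 82 + 43.0 = 125.0 C

125.0


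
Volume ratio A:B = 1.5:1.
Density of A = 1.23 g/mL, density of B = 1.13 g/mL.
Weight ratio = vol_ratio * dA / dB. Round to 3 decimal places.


Wt ratio = 1.5 * 1.23 / 1.13
= 1.633

1.633


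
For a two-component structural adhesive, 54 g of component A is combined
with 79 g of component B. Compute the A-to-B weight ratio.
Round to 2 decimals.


Weight ratio A:B = 54 / 79
= 0.68

0.68


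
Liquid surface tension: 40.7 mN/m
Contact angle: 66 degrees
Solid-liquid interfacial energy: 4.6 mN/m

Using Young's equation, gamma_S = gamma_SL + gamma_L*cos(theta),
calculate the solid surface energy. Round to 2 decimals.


gamma_S = 4.6 + 40.7 * cos(66)
= 21.15 mN/m

21.15


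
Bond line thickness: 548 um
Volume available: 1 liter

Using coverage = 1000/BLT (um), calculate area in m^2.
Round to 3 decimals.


1 L = 1e6 mm^3, thickness = 548 um = 0.548 mm
Area = 1e6 / 0.548 mm^2 = (1e6 / 0.548) / 1e6 m^2 = 1000 / 548 m^2
= 1.825 m^2

1.825


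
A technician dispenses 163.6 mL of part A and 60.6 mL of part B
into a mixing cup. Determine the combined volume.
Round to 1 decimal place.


Combined volume = 163.6 + 60.6
= 224.2 mL

224.2


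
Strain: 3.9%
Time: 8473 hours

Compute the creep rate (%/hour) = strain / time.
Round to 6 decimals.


Creep rate = 3.9 / 8473
= 0.000460 %/h

0.000460


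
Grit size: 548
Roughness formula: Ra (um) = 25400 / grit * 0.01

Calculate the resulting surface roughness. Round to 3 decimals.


Ra = 25400 / 548 * 0.01
= 0.464 um

0.464


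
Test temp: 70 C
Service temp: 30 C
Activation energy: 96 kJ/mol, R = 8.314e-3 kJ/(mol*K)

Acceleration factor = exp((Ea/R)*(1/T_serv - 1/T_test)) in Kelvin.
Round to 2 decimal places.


AF = exp((96/0.008314)*(1/303.15 - 1/343.15))
= 84.77

84.77


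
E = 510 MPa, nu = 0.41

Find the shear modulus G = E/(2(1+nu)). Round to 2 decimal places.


G = 510 / (2 * 1.41)
= 180.85 MPa

180.85


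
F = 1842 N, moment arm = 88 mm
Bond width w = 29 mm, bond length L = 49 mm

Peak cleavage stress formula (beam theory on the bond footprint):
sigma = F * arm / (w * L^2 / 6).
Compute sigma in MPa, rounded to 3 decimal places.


sigma = (1842 * 88) / (29 * 2401 / 6)
= 162096 * 6 / 69629
= 972576 / 69629
= 13.968 MPa

13.968


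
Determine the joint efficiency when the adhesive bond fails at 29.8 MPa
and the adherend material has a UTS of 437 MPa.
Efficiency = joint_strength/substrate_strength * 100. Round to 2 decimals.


Joint efficiency = 29.8 / 437 * 100
= 6.82%

6.82


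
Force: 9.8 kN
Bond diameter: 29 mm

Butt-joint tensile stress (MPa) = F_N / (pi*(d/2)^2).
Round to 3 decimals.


F_N = 9.8 * 1000 = 9800.0 N
A = pi*(14.5)^2 = 660.5199 mm^2
stress = 9800.0 / 660.5199 = 14.837 MPa

14.837


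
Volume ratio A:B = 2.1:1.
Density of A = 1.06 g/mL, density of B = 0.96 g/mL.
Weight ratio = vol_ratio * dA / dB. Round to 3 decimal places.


Wt ratio = 2.1 * 1.06 / 0.96
= 2.319

2.319


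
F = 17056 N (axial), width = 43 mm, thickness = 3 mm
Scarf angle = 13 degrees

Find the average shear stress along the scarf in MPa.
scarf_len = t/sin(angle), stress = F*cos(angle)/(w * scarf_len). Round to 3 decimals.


scarf_len = 3/sin(13 deg) = 13.3362
cos(13 deg) = 0.974370
stress = 17056*0.974370/(43*13.3362) = 28.980 MPa

28.980


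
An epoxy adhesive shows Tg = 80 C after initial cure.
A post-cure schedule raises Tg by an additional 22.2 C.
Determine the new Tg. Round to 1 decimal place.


New Tg = 80 + 22.2
= 102.2 C

102.2


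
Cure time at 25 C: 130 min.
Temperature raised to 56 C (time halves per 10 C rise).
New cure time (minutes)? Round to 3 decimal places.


Acceleration factor = 2^(31/10) = 8.5742
New time = 130 / 8.5742 = 15.162 min

15.162


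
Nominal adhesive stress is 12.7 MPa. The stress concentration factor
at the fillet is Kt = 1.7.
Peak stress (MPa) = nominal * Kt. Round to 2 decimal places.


Peak = 12.7 * 1.7 = 21.59 MPa

21.59


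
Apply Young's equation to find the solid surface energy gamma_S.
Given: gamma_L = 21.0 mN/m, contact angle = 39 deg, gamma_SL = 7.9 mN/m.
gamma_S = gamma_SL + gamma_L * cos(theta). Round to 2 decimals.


theta_rad = 39 * pi/180 = 0.680678
gamma_S = 7.9 + 21.0 * cos(0.680678)
= 24.22 mN/m

24.22


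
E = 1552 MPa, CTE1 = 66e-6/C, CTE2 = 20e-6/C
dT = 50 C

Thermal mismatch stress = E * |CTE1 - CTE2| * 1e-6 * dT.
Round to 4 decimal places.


= 1552 * 46e-6 * 50
= 3.5696 MPa

3.5696


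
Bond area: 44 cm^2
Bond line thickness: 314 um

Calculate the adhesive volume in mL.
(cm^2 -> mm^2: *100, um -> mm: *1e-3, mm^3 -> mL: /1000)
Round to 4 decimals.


V = 44*100 * 314*1e-3 / 1000
= 1.3816 mL

1.3816


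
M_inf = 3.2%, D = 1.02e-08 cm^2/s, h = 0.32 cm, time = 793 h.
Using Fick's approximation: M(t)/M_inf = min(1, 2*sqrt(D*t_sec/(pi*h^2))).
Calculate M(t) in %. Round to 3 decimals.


t = 2854800 s
ratio = min(1, 2*sqrt(1.02e-08*2854800/(pi*0.1024)))
= 0.601718
M(t) = 3.2 * 0.601718 = 1.925%

1.925


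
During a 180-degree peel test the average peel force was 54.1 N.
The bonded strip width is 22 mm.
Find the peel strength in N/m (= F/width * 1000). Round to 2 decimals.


Peel strength = F/width * 1000
= 54.1 / 22 * 1000
= 2459.09 N/m

2459.09


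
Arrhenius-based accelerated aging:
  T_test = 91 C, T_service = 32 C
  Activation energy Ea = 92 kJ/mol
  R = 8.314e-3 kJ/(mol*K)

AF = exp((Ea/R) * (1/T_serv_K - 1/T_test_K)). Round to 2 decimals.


T_test_K = 364.15, T_serv_K = 305.15
AF = exp((92/8.314e-3) * (1/305.15 - 1/364.15))
= 356.16

356.16


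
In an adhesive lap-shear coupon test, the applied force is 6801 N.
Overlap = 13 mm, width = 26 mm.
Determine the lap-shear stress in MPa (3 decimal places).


stress = F / (overlap * width)
= 6801 / (13 * 26)
= 20.121 MPa

20.121


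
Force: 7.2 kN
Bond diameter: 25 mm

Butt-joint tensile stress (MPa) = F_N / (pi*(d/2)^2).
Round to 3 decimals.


F_N = 7.2 * 1000 = 7200.0 N
A = pi*(12.5)^2 = 490.8739 mm^2
stress = 7200.0 / 490.8739 = 14.668 MPa

14.668


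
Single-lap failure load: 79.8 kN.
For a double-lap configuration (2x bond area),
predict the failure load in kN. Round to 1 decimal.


Failure load = 79.8 * 2 = 159.6 kN

159.6


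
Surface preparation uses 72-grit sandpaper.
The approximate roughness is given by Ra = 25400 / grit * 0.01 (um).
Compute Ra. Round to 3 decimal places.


Ra = 25400 / 72 * 0.01
= 254 / 72
= 3.528 um

3.528


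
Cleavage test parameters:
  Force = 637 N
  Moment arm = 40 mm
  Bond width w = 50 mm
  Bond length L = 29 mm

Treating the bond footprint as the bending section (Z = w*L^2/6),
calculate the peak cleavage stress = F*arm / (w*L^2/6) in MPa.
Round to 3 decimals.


M = 637 * 40 = 25480 N*mm
Z = 50 * 29^2 / 6 = 42050 / 6 mm^3
sigma = M / Z = 6 * 25480 / 42050 = 152880 / 42050
= 3.636 MPa

3.636


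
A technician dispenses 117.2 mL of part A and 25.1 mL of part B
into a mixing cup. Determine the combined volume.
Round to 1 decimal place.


Combined volume = 117.2 + 25.1
= 142.3 mL

142.3


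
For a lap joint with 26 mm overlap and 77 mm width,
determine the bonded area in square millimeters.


Area = 26 * 77 = 2002 mm^2

2002


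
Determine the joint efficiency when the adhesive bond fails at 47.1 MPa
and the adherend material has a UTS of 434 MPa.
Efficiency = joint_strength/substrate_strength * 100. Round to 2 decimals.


Joint efficiency = 47.1 / 434 * 100
= 10.85%

10.85


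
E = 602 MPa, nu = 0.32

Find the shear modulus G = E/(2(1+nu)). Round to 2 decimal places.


G = 602 / (2 * 1.32)
= 228.03 MPa

228.03


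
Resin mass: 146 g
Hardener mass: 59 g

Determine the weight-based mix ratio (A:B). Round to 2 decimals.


Ratio = 146 / 59 = 2.47

2.47


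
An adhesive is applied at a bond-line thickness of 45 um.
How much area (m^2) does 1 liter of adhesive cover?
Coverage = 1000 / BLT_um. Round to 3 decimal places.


Coverage = 1000 / 45 = 22.222 m^2

22.222


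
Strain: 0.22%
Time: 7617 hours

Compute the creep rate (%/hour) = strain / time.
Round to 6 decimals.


Creep rate = 0.22 / 7617
= 0.000029 %/h

0.000029


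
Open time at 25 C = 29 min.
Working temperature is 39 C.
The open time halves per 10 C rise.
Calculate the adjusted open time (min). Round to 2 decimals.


factor = 2^((39 - 25) / 10) = 2.6390
ot = 29 / 2.6390 = 10.99 min

10.99


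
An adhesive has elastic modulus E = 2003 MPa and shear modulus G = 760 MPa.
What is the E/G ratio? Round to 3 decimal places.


E/G = 2003 / 760 = 2.636

2.636


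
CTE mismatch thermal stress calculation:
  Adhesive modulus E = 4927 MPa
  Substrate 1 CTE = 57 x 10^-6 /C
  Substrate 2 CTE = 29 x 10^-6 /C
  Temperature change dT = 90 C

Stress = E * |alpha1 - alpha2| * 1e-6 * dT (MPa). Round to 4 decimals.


delta_alpha = |57 - 29| = 28 x 10^-6/C
Stress = 4927 * 28e-6 * 90
= 12.4160 MPa

12.4160


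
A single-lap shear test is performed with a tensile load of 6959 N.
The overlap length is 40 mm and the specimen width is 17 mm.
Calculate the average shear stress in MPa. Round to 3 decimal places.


Shear stress = F / (overlap * width)
= 6959 / (40 * 17)
= 6959 / 680
= 10.234 MPa

10.234


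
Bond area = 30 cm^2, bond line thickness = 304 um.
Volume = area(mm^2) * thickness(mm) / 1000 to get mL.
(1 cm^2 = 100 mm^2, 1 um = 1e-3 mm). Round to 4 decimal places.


area_mm2 = 30 * 100 = 3000
blt_mm = 304 * 1e-3 = 0.304
vol_mm3 = 3000 * 0.304 = 912.0
vol_mL = 912.0 / 1000 = 0.9120 mL

0.9120


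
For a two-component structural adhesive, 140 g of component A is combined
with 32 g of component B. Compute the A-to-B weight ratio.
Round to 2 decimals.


Weight ratio A:B = 140 / 32
= 4.38

4.38


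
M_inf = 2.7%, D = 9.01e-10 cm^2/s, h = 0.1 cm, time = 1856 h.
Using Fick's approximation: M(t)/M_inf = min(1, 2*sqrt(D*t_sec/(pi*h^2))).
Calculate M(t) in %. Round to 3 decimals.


t = 6681600 s
ratio = min(1, 2*sqrt(9.01e-10*6681600/(pi*0.0100)))
= 0.875503
M(t) = 2.7 * 0.875503 = 2.364%

2.364


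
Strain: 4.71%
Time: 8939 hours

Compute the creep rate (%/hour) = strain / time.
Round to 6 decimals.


Creep rate = 4.71 / 8939
= 0.000527 %/h

0.000527


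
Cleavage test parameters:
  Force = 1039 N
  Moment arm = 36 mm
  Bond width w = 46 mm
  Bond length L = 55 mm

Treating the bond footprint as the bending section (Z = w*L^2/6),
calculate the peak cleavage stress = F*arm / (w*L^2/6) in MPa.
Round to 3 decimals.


M = 1039 * 36 = 37404 N*mm
Z = 46 * 55^2 / 6 = 139150 / 6 mm^3
sigma = M / Z = 6 * 37404 / 139150 = 224424 / 139150
= 1.613 MPa

1.613


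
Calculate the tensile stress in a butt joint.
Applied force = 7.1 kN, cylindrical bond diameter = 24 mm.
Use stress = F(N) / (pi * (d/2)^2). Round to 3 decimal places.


A = pi * 12.0^2 = 452.3893 mm^2
sigma = 7100.0 / 452.3893 = 15.694 MPa

15.694


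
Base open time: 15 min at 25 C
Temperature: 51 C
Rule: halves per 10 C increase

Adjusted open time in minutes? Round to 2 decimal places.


Acceleration = 2^((51-25)/10) = 6.0629
Open time = 15 / 6.0629 = 2.47 min

2.47


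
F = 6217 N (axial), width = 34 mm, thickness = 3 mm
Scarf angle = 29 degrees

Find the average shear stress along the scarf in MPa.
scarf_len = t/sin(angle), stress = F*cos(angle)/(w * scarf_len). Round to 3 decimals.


scarf_len = 3/sin(29 deg) = 6.1880
cos(29 deg) = 0.874620
stress = 6217*0.874620/(34*6.1880) = 25.845 MPa

25.845


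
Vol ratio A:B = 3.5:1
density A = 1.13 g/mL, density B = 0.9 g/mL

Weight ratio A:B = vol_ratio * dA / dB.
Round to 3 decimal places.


Weight ratio = 3.5 * 1.13 / 0.9
= 4.394

4.394


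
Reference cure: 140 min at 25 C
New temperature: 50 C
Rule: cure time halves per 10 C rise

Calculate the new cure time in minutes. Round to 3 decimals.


factor = 2^((50-25)/10) = 5.6569
t_new = 140 / 5.6569 = 24.749 min

24.749


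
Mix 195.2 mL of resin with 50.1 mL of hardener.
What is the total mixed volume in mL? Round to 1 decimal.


Total = 195.2 + 50.1 = 245.3 mL

245.3


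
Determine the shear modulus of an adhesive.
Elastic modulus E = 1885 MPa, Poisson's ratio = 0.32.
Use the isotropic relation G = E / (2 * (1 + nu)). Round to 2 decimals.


G = 1885 / (2*(1+0.32)) = 1885 / 2.64
= 714.02 MPa

714.02


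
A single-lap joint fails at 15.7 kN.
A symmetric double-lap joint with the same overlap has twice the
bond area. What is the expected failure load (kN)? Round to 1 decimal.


Double-lap load = 2 * 15.7 = 31.4 kN

31.4


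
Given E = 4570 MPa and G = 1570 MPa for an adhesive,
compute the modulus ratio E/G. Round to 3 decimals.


E/G ratio = 4570 / 1570 = 2.911

2.911


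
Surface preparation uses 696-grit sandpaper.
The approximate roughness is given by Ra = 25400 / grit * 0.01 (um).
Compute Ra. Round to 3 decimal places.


Ra = 25400 / 696 * 0.01
= 254 / 696
= 0.365 um

0.365


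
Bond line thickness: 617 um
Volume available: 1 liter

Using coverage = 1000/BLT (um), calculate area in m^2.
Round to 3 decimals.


1 L = 1e6 mm^3, thickness = 617 um = 0.617 mm
Area = 1e6 / 0.617 mm^2 = (1e6 / 0.617) / 1e6 m^2 = 1000 / 617 m^2
= 1.621 m^2

1.621


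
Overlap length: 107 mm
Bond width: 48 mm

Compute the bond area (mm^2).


Bond area = 107 * 48 = 5136 mm^2

5136


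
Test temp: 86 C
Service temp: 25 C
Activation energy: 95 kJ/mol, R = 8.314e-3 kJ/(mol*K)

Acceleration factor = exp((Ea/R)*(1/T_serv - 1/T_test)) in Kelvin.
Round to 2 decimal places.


AF = exp((95/0.008314)*(1/298.15 - 1/359.15))
= 671.34

671.34


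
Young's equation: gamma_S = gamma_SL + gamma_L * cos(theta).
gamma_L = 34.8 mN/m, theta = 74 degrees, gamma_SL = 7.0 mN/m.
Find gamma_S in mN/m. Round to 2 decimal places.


cos(74 deg) = 0.275637
gamma_S = 7.0 + 34.8 * 0.275637
= 16.59 mN/m

16.59


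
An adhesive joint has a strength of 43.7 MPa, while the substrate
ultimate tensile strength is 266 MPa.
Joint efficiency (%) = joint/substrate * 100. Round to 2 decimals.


Efficiency = 43.7 / 266 * 100
= 16.43%

16.43


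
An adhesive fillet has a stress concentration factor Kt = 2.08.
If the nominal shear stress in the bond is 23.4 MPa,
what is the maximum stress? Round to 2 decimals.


Max stress = 23.4 * 2.08 = 48.67 MPa

48.67


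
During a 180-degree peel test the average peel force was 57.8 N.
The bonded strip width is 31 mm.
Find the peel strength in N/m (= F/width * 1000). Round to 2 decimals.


Peel strength = F/width * 1000
= 57.8 / 31 * 1000
= 1864.52 N/m

1864.52


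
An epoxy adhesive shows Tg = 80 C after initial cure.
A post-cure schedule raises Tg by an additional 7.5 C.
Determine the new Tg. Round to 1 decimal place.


New Tg = 80 + 7.5
= 87.5 C

87.5


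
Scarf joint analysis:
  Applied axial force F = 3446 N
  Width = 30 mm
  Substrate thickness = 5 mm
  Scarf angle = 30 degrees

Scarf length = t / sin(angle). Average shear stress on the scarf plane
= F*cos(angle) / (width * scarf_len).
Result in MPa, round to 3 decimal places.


Scarf length = 5 / sin(30 deg) = 10.0000 mm
cos(30 deg) = 0.866025
Shear = 3446 * 0.866025 / (30 * 10.0000)
= 9.948 MPa

9.948


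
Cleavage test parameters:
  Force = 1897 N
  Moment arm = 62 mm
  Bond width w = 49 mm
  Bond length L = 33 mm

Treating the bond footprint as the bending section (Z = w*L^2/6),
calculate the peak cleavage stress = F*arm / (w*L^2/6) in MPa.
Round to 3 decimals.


M = 1897 * 62 = 117614 N*mm
Z = 49 * 33^2 / 6 = 53361 / 6 mm^3
sigma = M / Z = 6 * 117614 / 53361 = 705684 / 53361
= 13.225 MPa

13.225


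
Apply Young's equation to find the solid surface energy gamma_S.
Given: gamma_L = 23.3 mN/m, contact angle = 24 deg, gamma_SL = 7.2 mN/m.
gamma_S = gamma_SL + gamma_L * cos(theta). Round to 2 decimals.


theta_rad = 24 * pi/180 = 0.418879
gamma_S = 7.2 + 23.3 * cos(0.418879)
= 28.49 mN/m

28.49


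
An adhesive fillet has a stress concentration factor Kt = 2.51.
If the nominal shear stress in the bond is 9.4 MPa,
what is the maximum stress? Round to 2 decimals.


Max stress = 9.4 * 2.51 = 23.59 MPa

23.59


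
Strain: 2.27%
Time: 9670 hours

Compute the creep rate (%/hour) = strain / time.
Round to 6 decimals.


Creep rate = 2.27 / 9670
= 0.000235 %/h

0.000235


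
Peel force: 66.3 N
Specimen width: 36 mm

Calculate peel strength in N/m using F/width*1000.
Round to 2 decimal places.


Peel strength = 66.3 / 36 * 1000 = 1841.67 N/m

1841.67


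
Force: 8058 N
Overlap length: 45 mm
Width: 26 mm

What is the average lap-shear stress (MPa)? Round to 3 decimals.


Average shear stress = F / (overlap * width)
= 8058 / (45 * 26)
= 6.887 MPa

6.887


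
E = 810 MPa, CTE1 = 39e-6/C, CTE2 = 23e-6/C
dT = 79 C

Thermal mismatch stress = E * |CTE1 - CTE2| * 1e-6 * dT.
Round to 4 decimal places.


= 810 * 16e-6 * 79
= 1.0238 MPa

1.0238


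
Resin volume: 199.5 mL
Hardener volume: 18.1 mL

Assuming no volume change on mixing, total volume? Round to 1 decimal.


V_total = 199.5 + 18.1 = 217.6 mL

217.6


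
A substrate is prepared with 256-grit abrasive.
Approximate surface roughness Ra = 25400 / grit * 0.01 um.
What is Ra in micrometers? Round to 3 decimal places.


Ra = 25400 / 256 * 0.01 = 0.992 um

0.992


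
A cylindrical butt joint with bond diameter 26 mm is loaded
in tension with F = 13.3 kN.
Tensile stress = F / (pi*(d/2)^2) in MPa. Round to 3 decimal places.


Area = pi * (26/2)^2 = 530.9292 mm^2
Stress = 13.3*1000 / 530.9292
= 25.050 MPa

25.050


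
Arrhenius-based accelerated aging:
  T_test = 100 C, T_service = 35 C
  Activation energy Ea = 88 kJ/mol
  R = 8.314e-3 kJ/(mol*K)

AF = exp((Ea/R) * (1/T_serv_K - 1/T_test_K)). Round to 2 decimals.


T_test_K = 373.15, T_serv_K = 308.15
AF = exp((88/8.314e-3) * (1/308.15 - 1/373.15))
= 396.75

396.75


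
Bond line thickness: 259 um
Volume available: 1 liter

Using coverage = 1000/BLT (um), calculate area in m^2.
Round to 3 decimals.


1 L = 1e6 mm^3, thickness = 259 um = 0.259 mm
Area = 1e6 / 0.259 mm^2 = (1e6 / 0.259) / 1e6 m^2 = 1000 / 259 m^2
= 3.861 m^2

3.861


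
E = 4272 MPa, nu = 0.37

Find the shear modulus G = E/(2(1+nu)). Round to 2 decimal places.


G = 4272 / (2 * 1.37)
= 1559.12 MPa

1559.12


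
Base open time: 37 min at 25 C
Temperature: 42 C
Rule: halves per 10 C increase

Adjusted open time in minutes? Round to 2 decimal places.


Acceleration = 2^((42-25)/10) = 3.2490
Open time = 37 / 3.2490 = 11.39 min

11.39


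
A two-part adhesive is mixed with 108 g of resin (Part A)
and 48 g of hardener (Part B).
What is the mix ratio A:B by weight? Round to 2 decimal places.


Mix ratio = mass_A / mass_B
= 108 / 48
= 2.25

2.25


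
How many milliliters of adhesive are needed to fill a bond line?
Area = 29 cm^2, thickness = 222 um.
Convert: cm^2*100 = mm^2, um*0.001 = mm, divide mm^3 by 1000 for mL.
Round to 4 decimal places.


= (29 * 100) * (222 * 0.001) / 1000
= 0.6438 mL

0.6438


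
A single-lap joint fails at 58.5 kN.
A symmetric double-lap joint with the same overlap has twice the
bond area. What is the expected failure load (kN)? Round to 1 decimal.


Double-lap load = 2 * 58.5 = 117.0 kN

117.0


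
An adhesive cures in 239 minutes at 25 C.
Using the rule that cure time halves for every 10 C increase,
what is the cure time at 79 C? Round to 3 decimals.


Factor = 2^((79 - 25) / 10) = 42.2243
Cure time = 239 / 42.2243
= 5.660 minutes

5.660


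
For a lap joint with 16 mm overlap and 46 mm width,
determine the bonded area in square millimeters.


Area = 16 * 46 = 736 mm^2

736


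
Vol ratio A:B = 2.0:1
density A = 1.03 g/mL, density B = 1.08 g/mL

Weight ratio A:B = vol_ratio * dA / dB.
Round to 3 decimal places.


Weight ratio = 2.0 * 1.03 / 1.08
= 1.907

1.907


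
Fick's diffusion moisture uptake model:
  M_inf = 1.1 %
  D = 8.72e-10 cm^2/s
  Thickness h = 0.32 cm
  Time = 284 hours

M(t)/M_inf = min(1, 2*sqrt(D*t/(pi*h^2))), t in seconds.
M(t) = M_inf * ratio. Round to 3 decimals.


t_sec = 284 * 3600 = 1022400
ratio = 2*sqrt(8.72e-10*1022400/(pi*0.32^2))
= min(1, 0.105287)
= 0.105287
M(t) = 1.1 * 0.105287 = 0.116 %

0.116


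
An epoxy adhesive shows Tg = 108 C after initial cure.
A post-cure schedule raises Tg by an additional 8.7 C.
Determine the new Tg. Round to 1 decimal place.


New Tg = 108 + 8.7
= 116.7 C

116.7


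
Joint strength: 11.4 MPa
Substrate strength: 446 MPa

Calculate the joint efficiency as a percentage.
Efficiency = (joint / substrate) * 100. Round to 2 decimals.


Efficiency = (11.4 / 446) * 100 = 2.56%

2.56


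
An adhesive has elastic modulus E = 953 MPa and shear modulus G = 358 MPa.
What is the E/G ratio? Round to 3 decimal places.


E/G = 953 / 358 = 2.662

2.662


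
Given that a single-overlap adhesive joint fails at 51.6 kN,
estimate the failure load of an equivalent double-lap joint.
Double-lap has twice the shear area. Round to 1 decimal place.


Double-lap factor = 2
Expected load = 51.6 * 2 = 103.2 kN

103.2


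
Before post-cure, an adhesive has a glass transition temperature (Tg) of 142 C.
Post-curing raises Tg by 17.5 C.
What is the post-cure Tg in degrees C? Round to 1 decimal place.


Tg_post = Tg_base + delta_Tg
= 142 + 17.5
= 159.5 C

159.5


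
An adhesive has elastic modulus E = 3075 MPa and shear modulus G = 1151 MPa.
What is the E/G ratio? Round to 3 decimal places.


E/G = 3075 / 1151 = 2.672

2.672


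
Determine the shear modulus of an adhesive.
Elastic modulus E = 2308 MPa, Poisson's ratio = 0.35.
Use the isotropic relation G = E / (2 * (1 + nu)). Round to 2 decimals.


G = 2308 / (2*(1+0.35)) = 2308 / 2.70
= 854.81 MPa

854.81


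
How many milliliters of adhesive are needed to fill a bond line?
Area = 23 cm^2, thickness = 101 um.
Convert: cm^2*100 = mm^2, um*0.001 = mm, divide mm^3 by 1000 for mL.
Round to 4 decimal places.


= (23 * 100) * (101 * 0.001) / 1000
= 0.2323 mL

0.2323


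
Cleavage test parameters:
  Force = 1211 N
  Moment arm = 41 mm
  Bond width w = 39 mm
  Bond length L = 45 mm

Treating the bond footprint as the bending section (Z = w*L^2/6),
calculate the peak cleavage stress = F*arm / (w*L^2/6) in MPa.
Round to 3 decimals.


M = 1211 * 41 = 49651 N*mm
Z = 39 * 45^2 / 6 = 78975 / 6 mm^3
sigma = M / Z = 6 * 49651 / 78975 = 297906 / 78975
= 3.772 MPa

3.772


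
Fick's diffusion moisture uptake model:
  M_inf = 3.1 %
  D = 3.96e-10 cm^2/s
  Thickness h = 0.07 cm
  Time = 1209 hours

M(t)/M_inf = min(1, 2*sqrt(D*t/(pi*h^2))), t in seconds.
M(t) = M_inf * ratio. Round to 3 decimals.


t_sec = 1209 * 3600 = 4352400
ratio = 2*sqrt(3.96e-10*4352400/(pi*0.07^2))
= min(1, 0.669220)
= 0.669220
M(t) = 3.1 * 0.669220 = 2.075 %

2.075


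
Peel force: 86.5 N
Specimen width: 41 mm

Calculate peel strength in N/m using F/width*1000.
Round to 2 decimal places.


Peel strength = 86.5 / 41 * 1000 = 2109.76 N/m

2109.76


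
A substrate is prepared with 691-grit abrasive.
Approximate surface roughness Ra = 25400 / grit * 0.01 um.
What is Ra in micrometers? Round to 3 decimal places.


Ra = 25400 / 691 * 0.01 = 0.368 um

0.368


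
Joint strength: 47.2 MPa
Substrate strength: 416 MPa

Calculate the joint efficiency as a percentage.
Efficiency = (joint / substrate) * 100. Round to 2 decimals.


Efficiency = (47.2 / 416) * 100 = 11.35%

11.35


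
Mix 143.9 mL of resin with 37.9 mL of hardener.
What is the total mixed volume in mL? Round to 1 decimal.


Total = 143.9 + 37.9 = 181.8 mL

181.8


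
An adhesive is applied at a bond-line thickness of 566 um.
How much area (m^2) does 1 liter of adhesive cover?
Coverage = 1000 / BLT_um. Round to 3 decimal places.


Coverage = 1000 / 566 = 1.767 m^2

1.767


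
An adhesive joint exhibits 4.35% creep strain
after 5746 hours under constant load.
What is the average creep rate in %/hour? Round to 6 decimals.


Creep rate = strain / time
= 4.35 / 5746
= 0.000757 %/h

0.000757


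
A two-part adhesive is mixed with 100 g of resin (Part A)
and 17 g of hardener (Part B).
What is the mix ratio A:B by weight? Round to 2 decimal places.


Mix ratio = mass_A / mass_B
= 100 / 17
= 5.88

5.88


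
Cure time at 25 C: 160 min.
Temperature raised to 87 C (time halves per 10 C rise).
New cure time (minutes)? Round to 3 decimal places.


Acceleration factor = 2^(62/10) = 73.5167
New time = 160 / 73.5167 = 2.176 min

2.176


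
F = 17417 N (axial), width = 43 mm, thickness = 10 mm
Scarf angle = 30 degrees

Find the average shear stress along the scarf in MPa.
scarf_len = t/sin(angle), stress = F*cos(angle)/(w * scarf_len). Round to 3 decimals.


scarf_len = 10/sin(30 deg) = 20.0000
cos(30 deg) = 0.866025
stress = 17417*0.866025/(43*20.0000) = 17.539 MPa

17.539


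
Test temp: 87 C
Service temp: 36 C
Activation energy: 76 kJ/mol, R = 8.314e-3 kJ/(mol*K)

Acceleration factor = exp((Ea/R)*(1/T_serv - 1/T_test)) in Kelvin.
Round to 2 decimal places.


AF = exp((76/0.008314)*(1/309.15 - 1/360.15))
= 65.84

65.84


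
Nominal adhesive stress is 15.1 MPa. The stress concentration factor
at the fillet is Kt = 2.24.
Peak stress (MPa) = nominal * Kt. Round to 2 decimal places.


Peak = 15.1 * 2.24 = 33.82 MPa

33.82


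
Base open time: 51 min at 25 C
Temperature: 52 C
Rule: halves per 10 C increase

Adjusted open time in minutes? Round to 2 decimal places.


Acceleration = 2^((52-25)/10) = 6.4980
Open time = 51 / 6.4980 = 7.85 min

7.85


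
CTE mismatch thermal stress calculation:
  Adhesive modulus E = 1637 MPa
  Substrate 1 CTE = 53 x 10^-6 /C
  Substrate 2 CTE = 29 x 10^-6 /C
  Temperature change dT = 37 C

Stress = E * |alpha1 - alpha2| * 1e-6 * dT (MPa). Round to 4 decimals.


delta_alpha = |53 - 29| = 24 x 10^-6/C
Stress = 1637 * 24e-6 * 37
= 1.4537 MPa

1.4537


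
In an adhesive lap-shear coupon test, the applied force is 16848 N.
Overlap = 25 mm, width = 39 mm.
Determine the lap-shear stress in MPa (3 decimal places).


stress = F / (overlap * width)
= 16848 / (25 * 39)
= 17.280 MPa

17.280


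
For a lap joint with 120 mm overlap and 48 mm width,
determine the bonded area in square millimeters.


Area = 120 * 48 = 5760 mm^2

5760


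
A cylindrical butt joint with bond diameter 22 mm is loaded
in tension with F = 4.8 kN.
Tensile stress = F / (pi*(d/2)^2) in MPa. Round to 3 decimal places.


Area = pi * (22/2)^2 = 380.1327 mm^2
Stress = 4.8*1000 / 380.1327
= 12.627 MPa

12.627


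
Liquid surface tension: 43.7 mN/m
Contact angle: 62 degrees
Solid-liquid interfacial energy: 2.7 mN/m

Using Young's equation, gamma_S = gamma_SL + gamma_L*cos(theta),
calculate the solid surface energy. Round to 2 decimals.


gamma_S = 2.7 + 43.7 * cos(62)
= 23.22 mN/m

23.22


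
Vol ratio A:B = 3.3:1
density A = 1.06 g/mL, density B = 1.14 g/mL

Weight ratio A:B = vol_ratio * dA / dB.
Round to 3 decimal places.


Weight ratio = 3.3 * 1.06 / 1.14
= 3.068

3.068


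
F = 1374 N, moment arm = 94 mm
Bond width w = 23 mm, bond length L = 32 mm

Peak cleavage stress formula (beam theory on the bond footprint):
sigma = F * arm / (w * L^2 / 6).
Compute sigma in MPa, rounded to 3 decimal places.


sigma = (1374 * 94) / (23 * 1024 / 6)
= 129156 * 6 / 23552
= 774936 / 23552
= 32.903 MPa

32.903


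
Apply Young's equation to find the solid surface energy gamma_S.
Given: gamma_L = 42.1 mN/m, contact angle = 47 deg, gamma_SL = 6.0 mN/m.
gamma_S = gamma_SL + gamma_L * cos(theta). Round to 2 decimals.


theta_rad = 47 * pi/180 = 0.820305
gamma_S = 6.0 + 42.1 * cos(0.820305)
= 34.71 mN/m

34.71


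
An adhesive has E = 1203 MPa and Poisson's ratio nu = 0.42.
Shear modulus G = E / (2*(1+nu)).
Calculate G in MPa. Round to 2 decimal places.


G = 1203 / (2*(1+0.42))
= 1203 / 2.84
= 423.59 MPa

423.59


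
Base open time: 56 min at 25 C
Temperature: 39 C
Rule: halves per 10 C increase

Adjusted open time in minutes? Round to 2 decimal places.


Acceleration = 2^((39-25)/10) = 2.6390
Open time = 56 / 2.6390 = 21.22 min

21.22


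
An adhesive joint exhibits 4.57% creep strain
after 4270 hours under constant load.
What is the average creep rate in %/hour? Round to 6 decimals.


Creep rate = strain / time
= 4.57 / 4270
= 0.001070 %/h

0.001070


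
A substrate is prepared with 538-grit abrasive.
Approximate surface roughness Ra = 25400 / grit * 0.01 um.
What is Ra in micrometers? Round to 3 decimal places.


Ra = 25400 / 538 * 0.01 = 0.472 um

0.472


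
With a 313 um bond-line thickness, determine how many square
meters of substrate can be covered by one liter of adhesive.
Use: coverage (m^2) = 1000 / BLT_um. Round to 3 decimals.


Coverage = 1000 / 313 = 3.195 m^2

3.195


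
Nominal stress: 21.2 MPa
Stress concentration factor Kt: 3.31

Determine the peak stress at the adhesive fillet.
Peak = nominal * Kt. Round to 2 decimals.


Peak stress = 21.2 * 3.31
= 70.17 MPa

70.17


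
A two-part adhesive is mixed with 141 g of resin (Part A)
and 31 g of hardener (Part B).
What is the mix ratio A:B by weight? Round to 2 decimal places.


Mix ratio = mass_A / mass_B
= 141 / 31
= 4.55

4.55


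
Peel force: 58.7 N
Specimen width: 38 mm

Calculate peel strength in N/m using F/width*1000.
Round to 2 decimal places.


Peel strength = 58.7 / 38 * 1000 = 1544.74 N/m

1544.74


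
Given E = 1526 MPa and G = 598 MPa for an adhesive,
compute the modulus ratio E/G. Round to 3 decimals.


E/G ratio = 1526 / 598 = 2.552

2.552


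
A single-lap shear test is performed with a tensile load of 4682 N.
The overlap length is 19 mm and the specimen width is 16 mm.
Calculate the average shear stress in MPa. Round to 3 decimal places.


Shear stress = F / (overlap * width)
= 4682 / (19 * 16)
= 4682 / 304
= 15.401 MPa

15.401


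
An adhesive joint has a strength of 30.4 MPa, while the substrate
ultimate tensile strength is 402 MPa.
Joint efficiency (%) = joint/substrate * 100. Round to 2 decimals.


Efficiency = 30.4 / 402 * 100
= 7.56%

7.56


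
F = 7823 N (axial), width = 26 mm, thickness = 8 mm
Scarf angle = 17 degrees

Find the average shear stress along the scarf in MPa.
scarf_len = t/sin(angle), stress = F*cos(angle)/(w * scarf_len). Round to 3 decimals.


scarf_len = 8/sin(17 deg) = 27.3624
cos(17 deg) = 0.956305
stress = 7823*0.956305/(26*27.3624) = 10.516 MPa

10.516


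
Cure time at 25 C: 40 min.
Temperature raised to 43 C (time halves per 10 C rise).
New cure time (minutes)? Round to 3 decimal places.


Acceleration factor = 2^(18/10) = 3.4822
New time = 40 / 3.4822 = 11.487 min

11.487


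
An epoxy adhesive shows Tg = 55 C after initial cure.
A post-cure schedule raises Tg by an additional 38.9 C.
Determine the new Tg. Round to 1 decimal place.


New Tg = 55 + 38.9
= 93.9 C

93.9


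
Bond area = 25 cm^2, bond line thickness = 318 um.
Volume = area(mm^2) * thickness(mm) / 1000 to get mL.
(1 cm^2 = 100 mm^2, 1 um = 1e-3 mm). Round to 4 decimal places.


area_mm2 = 25 * 100 = 2500
blt_mm = 318 * 1e-3 = 0.318
vol_mm3 = 2500 * 0.318 = 795.0
vol_mL = 795.0 / 1000 = 0.7950 mL

0.7950


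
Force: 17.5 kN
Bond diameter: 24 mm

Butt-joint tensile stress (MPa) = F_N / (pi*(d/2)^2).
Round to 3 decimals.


F_N = 17.5 * 1000 = 17500.0 N
A = pi*(12.0)^2 = 452.3893 mm^2
stress = 17500.0 / 452.3893 = 38.683 MPa

38.683


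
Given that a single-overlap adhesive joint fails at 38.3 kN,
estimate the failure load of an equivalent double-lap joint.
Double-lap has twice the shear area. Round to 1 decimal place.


Double-lap factor = 2
Expected load = 38.3 * 2 = 76.6 kN

76.6


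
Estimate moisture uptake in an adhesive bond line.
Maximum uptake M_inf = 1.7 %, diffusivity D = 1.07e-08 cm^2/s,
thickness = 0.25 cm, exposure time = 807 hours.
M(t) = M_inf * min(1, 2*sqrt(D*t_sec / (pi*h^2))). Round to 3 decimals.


Convert time: 807 h = 2905200 s
ratio = min(1, 2*sqrt(1.07e-08*2905200/(pi*0.25^2)))
= 0.795784
M(t) = 1.7 * 0.795784 = 1.353%

1.353


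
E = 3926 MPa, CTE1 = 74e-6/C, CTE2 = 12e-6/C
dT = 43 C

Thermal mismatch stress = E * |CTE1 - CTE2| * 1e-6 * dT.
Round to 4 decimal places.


= 3926 * 62e-6 * 43
= 10.4667 MPa

10.4667


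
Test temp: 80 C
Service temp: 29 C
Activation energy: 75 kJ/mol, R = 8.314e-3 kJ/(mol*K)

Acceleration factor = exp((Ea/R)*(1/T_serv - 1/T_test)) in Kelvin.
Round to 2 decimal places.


AF = exp((75/0.008314)*(1/302.15 - 1/353.15))
= 74.56

74.56


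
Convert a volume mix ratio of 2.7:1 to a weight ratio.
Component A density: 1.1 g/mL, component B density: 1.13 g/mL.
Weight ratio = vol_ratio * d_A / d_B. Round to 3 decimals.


= 2.7 * 1.1 / 1.13 = 2.628

2.628


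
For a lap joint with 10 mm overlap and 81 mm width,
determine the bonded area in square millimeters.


Area = 10 * 81 = 810 mm^2

810


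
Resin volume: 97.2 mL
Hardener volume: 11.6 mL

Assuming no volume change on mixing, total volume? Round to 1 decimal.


V_total = 97.2 + 11.6 = 108.8 mL

108.8


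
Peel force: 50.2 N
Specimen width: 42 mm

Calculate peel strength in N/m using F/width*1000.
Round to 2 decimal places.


Peel strength = 50.2 / 42 * 1000 = 1195.24 N/m

1195.24


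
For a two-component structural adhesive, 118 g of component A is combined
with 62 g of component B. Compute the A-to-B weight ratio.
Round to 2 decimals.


Weight ratio A:B = 118 / 62
= 1.90

1.90


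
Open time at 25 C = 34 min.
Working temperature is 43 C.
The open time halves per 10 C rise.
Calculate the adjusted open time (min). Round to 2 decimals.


factor = 2^((43 - 25) / 10) = 3.4822
ot = 34 / 3.4822 = 9.76 min

9.76


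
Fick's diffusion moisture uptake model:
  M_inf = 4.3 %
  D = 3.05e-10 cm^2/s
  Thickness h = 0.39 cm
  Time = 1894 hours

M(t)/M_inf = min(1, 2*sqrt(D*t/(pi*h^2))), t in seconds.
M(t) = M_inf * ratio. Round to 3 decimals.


t_sec = 1894 * 3600 = 6818400
ratio = 2*sqrt(3.05e-10*6818400/(pi*0.39^2))
= min(1, 0.131942)
= 0.131942
M(t) = 4.3 * 0.131942 = 0.567 %

0.567


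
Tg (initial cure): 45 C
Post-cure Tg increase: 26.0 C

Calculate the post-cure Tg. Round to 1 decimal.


Post-cure Tg = 45 + 26.0 = 71.0 C

71.0


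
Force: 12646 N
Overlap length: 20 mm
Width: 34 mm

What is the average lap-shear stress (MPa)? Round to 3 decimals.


Average shear stress = F / (overlap * width)
= 12646 / (20 * 34)
= 18.597 MPa

18.597


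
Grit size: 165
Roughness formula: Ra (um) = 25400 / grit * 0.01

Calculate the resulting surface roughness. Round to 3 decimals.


Ra = 25400 / 165 * 0.01
= 1.539 um

1.539


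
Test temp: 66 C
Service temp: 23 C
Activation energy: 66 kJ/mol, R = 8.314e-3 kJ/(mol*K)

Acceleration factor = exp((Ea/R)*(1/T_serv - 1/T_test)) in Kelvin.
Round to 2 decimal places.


AF = exp((66/0.008314)*(1/296.15 - 1/339.15))
= 29.92

29.92


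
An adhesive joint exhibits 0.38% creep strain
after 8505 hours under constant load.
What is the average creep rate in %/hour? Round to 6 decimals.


Creep rate = strain / time
= 0.38 / 8505
= 0.000045 %/h

0.000045


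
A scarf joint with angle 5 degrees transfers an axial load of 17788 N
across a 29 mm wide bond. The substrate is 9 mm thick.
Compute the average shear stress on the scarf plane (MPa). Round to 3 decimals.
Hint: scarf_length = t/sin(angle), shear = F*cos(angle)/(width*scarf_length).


scarf_length = 9 / sin(5 deg) = 103.2634 mm
cos(5 deg) = 0.996195
shear stress = 17788 * 0.996195 / (29 * 103.2634)
= 5.917 MPa

5.917


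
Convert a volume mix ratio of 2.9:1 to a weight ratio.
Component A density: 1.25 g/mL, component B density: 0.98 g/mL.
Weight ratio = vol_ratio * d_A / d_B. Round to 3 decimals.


= 2.9 * 1.25 / 0.98 = 3.699

3.699


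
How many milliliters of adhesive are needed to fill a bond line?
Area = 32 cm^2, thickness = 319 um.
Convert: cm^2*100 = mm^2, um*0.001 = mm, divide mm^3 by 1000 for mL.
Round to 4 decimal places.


= (32 * 100) * (319 * 0.001) / 1000
= 1.0208 mL

1.0208


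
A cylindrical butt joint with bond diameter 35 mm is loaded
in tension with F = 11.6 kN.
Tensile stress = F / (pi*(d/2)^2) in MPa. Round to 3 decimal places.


Area = pi * (35/2)^2 = 962.1128 mm^2
Stress = 11.6*1000 / 962.1128
= 12.057 MPa

12.057


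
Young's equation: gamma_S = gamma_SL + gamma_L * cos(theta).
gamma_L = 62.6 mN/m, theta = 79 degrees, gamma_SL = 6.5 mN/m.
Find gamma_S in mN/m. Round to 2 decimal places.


cos(79 deg) = 0.190809
gamma_S = 6.5 + 62.6 * 0.190809
= 18.44 mN/m

18.44


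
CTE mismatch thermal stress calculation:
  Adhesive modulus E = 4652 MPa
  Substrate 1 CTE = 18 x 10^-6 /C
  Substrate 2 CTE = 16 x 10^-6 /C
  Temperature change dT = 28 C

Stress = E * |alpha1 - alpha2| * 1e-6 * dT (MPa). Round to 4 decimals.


delta_alpha = |18 - 16| = 2 x 10^-6/C
Stress = 4652 * 2e-6 * 28
= 0.2605 MPa

0.2605


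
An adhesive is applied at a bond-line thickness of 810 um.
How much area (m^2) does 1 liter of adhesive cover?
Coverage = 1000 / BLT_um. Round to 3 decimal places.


Coverage = 1000 / 810 = 1.235 m^2

1.235


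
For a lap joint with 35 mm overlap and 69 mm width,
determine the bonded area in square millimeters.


Area = 35 * 69 = 2415 mm^2

2415


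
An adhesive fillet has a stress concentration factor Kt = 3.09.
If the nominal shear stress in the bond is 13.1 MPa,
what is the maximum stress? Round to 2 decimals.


Max stress = 13.1 * 3.09 = 40.48 MPa

40.48


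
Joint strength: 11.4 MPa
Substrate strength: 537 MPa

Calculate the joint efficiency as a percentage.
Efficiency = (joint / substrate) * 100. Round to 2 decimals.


Efficiency = (11.4 / 537) * 100 = 2.12%

2.12


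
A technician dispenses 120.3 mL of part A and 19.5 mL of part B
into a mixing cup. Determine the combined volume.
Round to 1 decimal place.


Combined volume = 120.3 + 19.5
= 139.8 mL

139.8


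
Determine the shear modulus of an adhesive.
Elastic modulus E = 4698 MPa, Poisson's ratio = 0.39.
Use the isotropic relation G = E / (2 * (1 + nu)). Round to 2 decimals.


G = 4698 / (2*(1+0.39)) = 4698 / 2.78
= 1689.93 MPa

1689.93


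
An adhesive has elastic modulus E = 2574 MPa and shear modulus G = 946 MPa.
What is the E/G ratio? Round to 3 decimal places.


E/G = 2574 / 946 = 2.721

2.721


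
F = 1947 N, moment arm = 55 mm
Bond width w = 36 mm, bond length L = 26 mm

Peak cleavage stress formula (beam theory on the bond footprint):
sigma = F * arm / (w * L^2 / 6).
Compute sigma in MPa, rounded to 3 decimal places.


sigma = (1947 * 55) / (36 * 676 / 6)
= 107085 * 6 / 24336
= 642510 / 24336
= 26.402 MPa

26.402


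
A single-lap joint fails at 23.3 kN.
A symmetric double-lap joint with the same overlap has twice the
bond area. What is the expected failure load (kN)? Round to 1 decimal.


Double-lap load = 2 * 23.3 = 46.6 kN

46.6


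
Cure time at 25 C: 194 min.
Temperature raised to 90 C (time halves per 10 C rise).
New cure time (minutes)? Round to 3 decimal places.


Acceleration factor = 2^(65/10) = 90.5097
New time = 194 / 90.5097 = 2.143 min

2.143
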